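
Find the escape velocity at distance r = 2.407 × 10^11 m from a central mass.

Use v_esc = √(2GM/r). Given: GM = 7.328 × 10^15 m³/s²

Escape velocity comes from setting total energy to zero: ½v² − GM/r = 0 ⇒ v_esc = √(2GM / r).
v_esc = √(2 · 7.328e+15 / 2.407e+11) m/s ≈ 246.8 m/s = 246.8 m/s.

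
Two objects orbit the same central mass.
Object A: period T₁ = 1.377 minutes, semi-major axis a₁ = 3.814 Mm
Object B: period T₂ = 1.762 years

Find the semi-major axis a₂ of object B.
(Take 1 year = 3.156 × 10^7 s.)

Convert to SI: T₁ = 1.377 minutes = 82.62 s; a₁ = 3.814 Mm = 3.814e+06 m; T₂ = 1.762 years = 5.56087e+07 s.
Kepler's third law: (T₁/T₂)² = (a₁/a₂)³ ⇒ a₂ = a₁ · (T₂/T₁)^(2/3).
T₂/T₁ = 5.56087e+07 / 82.62 = 673066.
a₂ = 3.814e+06 · (673066)^(2/3) m ≈ 2.929e+10 m = 29.29 Gm.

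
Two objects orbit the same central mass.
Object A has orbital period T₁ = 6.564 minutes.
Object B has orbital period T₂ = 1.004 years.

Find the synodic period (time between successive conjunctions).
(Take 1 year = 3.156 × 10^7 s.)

Convert to SI: T₁ = 6.564 minutes = 393.84 s; T₂ = 1.004 years = 3.16862e+07 s.
T_syn = |T₁ · T₂ / (T₁ − T₂)|.
T_syn = |393.84 · 3.16862e+07 / (393.84 − 3.16862e+07)| s ≈ 393.8 s = 6.564 minutes.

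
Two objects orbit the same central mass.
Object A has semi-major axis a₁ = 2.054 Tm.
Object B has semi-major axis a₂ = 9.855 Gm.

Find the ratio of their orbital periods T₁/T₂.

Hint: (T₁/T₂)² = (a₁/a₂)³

Convert to SI: a₁ = 2.054 Tm = 2.054e+12 m; a₂ = 9.855 Gm = 9.855e+09 m.
From Kepler's third law, (T₁/T₂)² = (a₁/a₂)³, so T₁/T₂ = (a₁/a₂)^(3/2).
a₁/a₂ = 2.054e+12 / 9.855e+09 = 208.422.
T₁/T₂ = (208.422)^(3/2) ≈ 3009.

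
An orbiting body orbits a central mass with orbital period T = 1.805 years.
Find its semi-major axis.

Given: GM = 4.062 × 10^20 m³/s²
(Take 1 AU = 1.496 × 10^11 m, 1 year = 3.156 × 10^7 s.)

Convert to SI: T = 1.805 years = 5.69658e+07 s.
Invert Kepler's third law: a = (GM · T² / (4π²))^(1/3).
Substituting T = 5.69658e+07 s and GM = 4.062e+20 m³/s²:
a = (4.062e+20 · (5.69658e+07)² / (4π²))^(1/3) m
a ≈ 3.22e+11 m = 2.152 AU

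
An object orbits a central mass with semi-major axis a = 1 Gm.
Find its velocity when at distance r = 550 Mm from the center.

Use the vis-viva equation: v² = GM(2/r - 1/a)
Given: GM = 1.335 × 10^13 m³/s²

Convert to SI: a = 1 Gm = 1e+09 m; r = 550 Mm = 5.5e+08 m.
Vis-viva: v = √(GM · (2/r − 1/a)).
2/r − 1/a = 2/5.5e+08 − 1/1e+09 = 2.63636e-09 m⁻¹.
v = √(1.335e+13 · 2.63636e-09) m/s ≈ 187.6 m/s = 187.6 m/s.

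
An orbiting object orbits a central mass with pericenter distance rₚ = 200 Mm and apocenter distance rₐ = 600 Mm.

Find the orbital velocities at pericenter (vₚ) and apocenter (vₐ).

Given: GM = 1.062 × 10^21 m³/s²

Convert to SI: rₚ = 200 Mm = 2e+08 m; rₐ = 600 Mm = 6e+08 m.
Use the vis-viva equation v² = GM(2/r − 1/a) with a = (rₚ + rₐ)/2 = (2e+08 + 6e+08)/2 = 4e+08 m.
vₚ = √(GM · (2/rₚ − 1/a)) = √(1.062e+21 · (2/2e+08 − 1/4e+08)) m/s ≈ 2.822e+06 m/s = 2822 km/s.
vₐ = √(GM · (2/rₐ − 1/a)) = √(1.062e+21 · (2/6e+08 − 1/4e+08)) m/s ≈ 9.407e+05 m/s = 940.7 km/s.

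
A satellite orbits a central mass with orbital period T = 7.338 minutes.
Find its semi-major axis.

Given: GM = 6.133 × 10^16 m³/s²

Convert to SI: T = 7.338 minutes = 440.28 s.
Invert Kepler's third law: a = (GM · T² / (4π²))^(1/3).
Substituting T = 440.28 s and GM = 6.133e+16 m³/s²:
a = (6.133e+16 · (440.28)² / (4π²))^(1/3) m
a ≈ 6.703e+06 m = 6.703 × 10^6 m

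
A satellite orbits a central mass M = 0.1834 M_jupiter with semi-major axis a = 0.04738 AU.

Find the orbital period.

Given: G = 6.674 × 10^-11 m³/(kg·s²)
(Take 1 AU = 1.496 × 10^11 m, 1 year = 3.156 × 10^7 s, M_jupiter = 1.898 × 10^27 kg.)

Convert to SI: a = 0.04738 AU = 7.08805e+09 m; M = 0.1834 M_jupiter = 3.48093e+26 kg.
GM = G · M = 6.674e-11 · 3.48093e+26 = 2.32317e+16 m³/s².
Kepler's third law: T = 2π √(a³ / GM).
Substituting a = 7.08805e+09 m and GM = 2.32317e+16 m³/s²:
T = 2π √((7.08805e+09)³ / 2.32317e+16) s
T ≈ 2.46e+07 s = 0.7795 years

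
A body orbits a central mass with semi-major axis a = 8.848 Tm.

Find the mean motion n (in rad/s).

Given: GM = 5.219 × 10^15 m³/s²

Convert to SI: a = 8.848 Tm = 8.848e+12 m.
n = √(GM / a³).
n = √(5.219e+15 / (8.848e+12)³) rad/s ≈ 2.745e-12 rad/s.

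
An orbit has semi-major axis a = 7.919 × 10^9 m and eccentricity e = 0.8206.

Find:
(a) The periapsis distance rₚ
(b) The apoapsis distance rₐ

(a) rₚ = a(1 − e) = 7.919e+09 · (1 − 0.8206) = 7.919e+09 · 0.1794 ≈ 1.421e+09 m = 1.421 × 10^9 m.
(b) rₐ = a(1 + e) = 7.919e+09 · (1 + 0.8206) = 7.919e+09 · 1.8206 ≈ 1.442e+10 m = 1.442 × 10^10 m.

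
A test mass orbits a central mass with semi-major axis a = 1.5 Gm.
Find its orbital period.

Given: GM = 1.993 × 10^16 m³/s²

Convert to SI: a = 1.5 Gm = 1.5e+09 m.
Kepler's third law: T = 2π √(a³ / GM).
Substituting a = 1.5e+09 m and GM = 1.993e+16 m³/s²:
T = 2π √((1.5e+09)³ / 1.993e+16) s
T ≈ 2.586e+06 s = 29.93 days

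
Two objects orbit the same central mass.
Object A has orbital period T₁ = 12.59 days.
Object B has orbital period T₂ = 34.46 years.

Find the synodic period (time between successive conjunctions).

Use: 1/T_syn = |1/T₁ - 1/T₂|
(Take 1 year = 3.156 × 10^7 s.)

Convert to SI: T₁ = 12.59 days = 1.08778e+06 s; T₂ = 34.46 years = 1.08756e+09 s.
T_syn = |T₁ · T₂ / (T₁ − T₂)|.
T_syn = |1.08778e+06 · 1.08756e+09 / (1.08778e+06 − 1.08756e+09)| s ≈ 1.089e+06 s = 12.6 days.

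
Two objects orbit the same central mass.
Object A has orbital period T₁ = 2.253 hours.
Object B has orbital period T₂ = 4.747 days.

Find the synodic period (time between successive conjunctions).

Convert to SI: T₁ = 2.253 hours = 8110.8 s; T₂ = 4.747 days = 410141 s.
T_syn = |T₁ · T₂ / (T₁ − T₂)|.
T_syn = |8110.8 · 410141 / (8110.8 − 410141)| s ≈ 8274 s = 2.298 hours.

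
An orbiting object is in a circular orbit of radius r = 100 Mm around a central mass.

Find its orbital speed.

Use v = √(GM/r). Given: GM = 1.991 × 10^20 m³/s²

Convert to SI: r = 100 Mm = 1e+08 m.
For a circular orbit, gravity supplies the centripetal force, so v = √(GM / r).
v = √(1.991e+20 / 1e+08) m/s ≈ 1.411e+06 m/s = 1411 km/s.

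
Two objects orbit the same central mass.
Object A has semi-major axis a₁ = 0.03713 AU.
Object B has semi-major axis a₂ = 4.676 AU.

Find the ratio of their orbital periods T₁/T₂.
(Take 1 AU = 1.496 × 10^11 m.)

Convert to SI: a₁ = 0.03713 AU = 5.55465e+09 m; a₂ = 4.676 AU = 6.9953e+11 m.
From Kepler's third law, (T₁/T₂)² = (a₁/a₂)³, so T₁/T₂ = (a₁/a₂)^(3/2).
a₁/a₂ = 5.55465e+09 / 6.9953e+11 = 0.00794055.
T₁/T₂ = (0.00794055)^(3/2) ≈ 0.0007076.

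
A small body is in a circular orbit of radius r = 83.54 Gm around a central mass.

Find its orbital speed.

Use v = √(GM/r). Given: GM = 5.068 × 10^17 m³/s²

Convert to SI: r = 83.54 Gm = 8.354e+10 m.
For a circular orbit, gravity supplies the centripetal force, so v = √(GM / r).
v = √(5.068e+17 / 8.354e+10) m/s ≈ 2463 m/s = 2.463 km/s.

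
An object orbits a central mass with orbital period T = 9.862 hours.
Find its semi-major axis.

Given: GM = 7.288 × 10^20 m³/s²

Convert to SI: T = 9.862 hours = 35503.2 s.
Invert Kepler's third law: a = (GM · T² / (4π²))^(1/3).
Substituting T = 35503.2 s and GM = 7.288e+20 m³/s²:
a = (7.288e+20 · (35503.2)² / (4π²))^(1/3) m
a ≈ 2.855e+09 m = 2.855 Gm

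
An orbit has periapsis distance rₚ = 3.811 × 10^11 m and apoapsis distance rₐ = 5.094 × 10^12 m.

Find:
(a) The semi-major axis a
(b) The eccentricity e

(a) a = (rₚ + rₐ) / 2 = (3.811e+11 + 5.094e+12) / 2 ≈ 2.738e+12 m = 2.738 × 10^12 m.
(b) e = (rₐ − rₚ) / (rₐ + rₚ) = (5.094e+12 − 3.811e+11) / (5.094e+12 + 3.811e+11) ≈ 0.8608.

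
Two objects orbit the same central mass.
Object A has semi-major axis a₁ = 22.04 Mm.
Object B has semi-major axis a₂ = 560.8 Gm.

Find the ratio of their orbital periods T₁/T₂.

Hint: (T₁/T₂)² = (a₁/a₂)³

Convert to SI: a₁ = 22.04 Mm = 2.204e+07 m; a₂ = 560.8 Gm = 5.608e+11 m.
From Kepler's third law, (T₁/T₂)² = (a₁/a₂)³, so T₁/T₂ = (a₁/a₂)^(3/2).
a₁/a₂ = 2.204e+07 / 5.608e+11 = 3.9301e-05.
T₁/T₂ = (3.9301e-05)^(3/2) ≈ 2.464e-07.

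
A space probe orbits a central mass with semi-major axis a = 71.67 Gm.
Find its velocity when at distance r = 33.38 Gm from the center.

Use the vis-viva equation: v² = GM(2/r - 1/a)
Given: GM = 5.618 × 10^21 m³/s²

Convert to SI: a = 71.67 Gm = 7.167e+10 m; r = 33.38 Gm = 3.338e+10 m.
Vis-viva: v = √(GM · (2/r − 1/a)).
2/r − 1/a = 2/3.338e+10 − 1/7.167e+10 = 4.59633e-11 m⁻¹.
v = √(5.618e+21 · 4.59633e-11) m/s ≈ 5.082e+05 m/s = 508.2 km/s.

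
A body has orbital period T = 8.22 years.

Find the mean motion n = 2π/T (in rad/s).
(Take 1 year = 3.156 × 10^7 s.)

Convert to SI: T = 8.22 years = 2.59423e+08 s.
n = 2π / T.
n = 2π / 2.59423e+08 s ≈ 2.422e-08 rad/s.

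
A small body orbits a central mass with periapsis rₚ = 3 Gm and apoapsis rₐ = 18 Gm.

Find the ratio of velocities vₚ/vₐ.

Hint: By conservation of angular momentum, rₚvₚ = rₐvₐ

Convert to SI: rₚ = 3 Gm = 3e+09 m; rₐ = 18 Gm = 1.8e+10 m.
Conservation of angular momentum gives rₚvₚ = rₐvₐ, so vₚ/vₐ = rₐ/rₚ.
vₚ/vₐ = 1.8e+10 / 3e+09 ≈ 6.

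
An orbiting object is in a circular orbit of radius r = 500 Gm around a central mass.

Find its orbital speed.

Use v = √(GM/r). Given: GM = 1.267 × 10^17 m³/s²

Convert to SI: r = 500 Gm = 5e+11 m.
For a circular orbit, gravity supplies the centripetal force, so v = √(GM / r).
v = √(1.267e+17 / 5e+11) m/s ≈ 503.4 m/s = 503.4 m/s.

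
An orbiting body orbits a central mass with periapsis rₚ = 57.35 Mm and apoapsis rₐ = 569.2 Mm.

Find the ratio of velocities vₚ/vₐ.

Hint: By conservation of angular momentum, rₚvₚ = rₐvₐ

Convert to SI: rₚ = 57.35 Mm = 5.735e+07 m; rₐ = 569.2 Mm = 5.692e+08 m.
Conservation of angular momentum gives rₚvₚ = rₐvₐ, so vₚ/vₐ = rₐ/rₚ.
vₚ/vₐ = 5.692e+08 / 5.735e+07 ≈ 9.925.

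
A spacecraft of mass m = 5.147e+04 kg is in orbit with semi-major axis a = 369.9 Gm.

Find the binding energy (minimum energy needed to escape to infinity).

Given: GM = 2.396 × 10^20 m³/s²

Convert to SI: a = 369.9 Gm = 3.699e+11 m.
Total orbital energy is E = −GMm/(2a); binding energy is E_bind = −E = GMm/(2a).
E_bind = 2.396e+20 · 5.147e+04 / (2 · 3.699e+11) J ≈ 1.667e+13 J = 16.67 TJ.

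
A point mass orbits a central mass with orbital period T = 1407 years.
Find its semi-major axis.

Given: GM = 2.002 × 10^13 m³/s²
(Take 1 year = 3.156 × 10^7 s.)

Convert to SI: T = 1407 years = 4.44049e+10 s.
Invert Kepler's third law: a = (GM · T² / (4π²))^(1/3).
Substituting T = 4.44049e+10 s and GM = 2.002e+13 m³/s²:
a = (2.002e+13 · (4.44049e+10)² / (4π²))^(1/3) m
a ≈ 1e+11 m = 100 Gm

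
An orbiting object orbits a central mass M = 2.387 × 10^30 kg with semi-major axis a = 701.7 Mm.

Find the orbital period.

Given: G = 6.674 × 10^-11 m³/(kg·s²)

Convert to SI: a = 701.7 Mm = 7.017e+08 m.
GM = G · M = 6.674e-11 · 2.387e+30 = 1.59308e+20 m³/s².
Kepler's third law: T = 2π √(a³ / GM).
Substituting a = 7.017e+08 m and GM = 1.59308e+20 m³/s²:
T = 2π √((7.017e+08)³ / 1.59308e+20) s
T ≈ 9253 s = 2.57 hours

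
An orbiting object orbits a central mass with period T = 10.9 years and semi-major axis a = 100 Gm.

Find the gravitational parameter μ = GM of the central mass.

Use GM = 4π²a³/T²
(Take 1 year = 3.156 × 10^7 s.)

Convert to SI: T = 10.9 years = 3.44004e+08 s; a = 100 Gm = 1e+11 m.
GM = 4π² · a³ / T².
GM = 4π² · (1e+11)³ / (3.44004e+08)² m³/s² ≈ 3.336e+17 m³/s² = 3.336 × 10^17 m³/s².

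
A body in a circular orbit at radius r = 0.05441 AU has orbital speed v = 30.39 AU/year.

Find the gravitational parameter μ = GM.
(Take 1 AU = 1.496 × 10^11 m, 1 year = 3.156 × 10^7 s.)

Convert to SI: r = 0.05441 AU = 8.13974e+09 m; v = 30.39 AU/year = 144054 m/s.
For a circular orbit v² = GM/r, so GM = v² · r.
GM = (144054)² · 8.13974e+09 m³/s² ≈ 1.689e+20 m³/s² = 1.689 × 10^20 m³/s².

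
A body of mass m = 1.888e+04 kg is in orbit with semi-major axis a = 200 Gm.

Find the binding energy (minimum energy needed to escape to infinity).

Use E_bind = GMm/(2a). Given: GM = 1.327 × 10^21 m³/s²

Convert to SI: a = 200 Gm = 2e+11 m.
Total orbital energy is E = −GMm/(2a); binding energy is E_bind = −E = GMm/(2a).
E_bind = 1.327e+21 · 1.888e+04 / (2 · 2e+11) J ≈ 6.263e+13 J = 62.63 TJ.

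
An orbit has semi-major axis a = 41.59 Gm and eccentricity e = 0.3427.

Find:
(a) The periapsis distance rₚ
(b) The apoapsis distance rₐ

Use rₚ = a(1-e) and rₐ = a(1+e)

Convert to SI: a = 41.59 Gm = 4.159e+10 m.
(a) rₚ = a(1 − e) = 4.159e+10 · (1 − 0.3427) = 4.159e+10 · 0.6573 ≈ 2.734e+10 m = 27.34 Gm.
(b) rₐ = a(1 + e) = 4.159e+10 · (1 + 0.3427) = 4.159e+10 · 1.3427 ≈ 5.584e+10 m = 55.84 Gm.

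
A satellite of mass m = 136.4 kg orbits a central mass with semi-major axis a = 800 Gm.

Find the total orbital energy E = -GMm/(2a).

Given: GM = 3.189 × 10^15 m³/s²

Convert to SI: a = 800 Gm = 8e+11 m.
E = −GMm / (2a).
E = −3.189e+15 · 136.4 / (2 · 8e+11) J ≈ -2.719e+05 J = -271.9 kJ.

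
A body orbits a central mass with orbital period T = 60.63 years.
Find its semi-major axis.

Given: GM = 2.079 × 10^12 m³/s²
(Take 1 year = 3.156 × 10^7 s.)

Convert to SI: T = 60.63 years = 1.91348e+09 s.
Invert Kepler's third law: a = (GM · T² / (4π²))^(1/3).
Substituting T = 1.91348e+09 s and GM = 2.079e+12 m³/s²:
a = (2.079e+12 · (1.91348e+09)² / (4π²))^(1/3) m
a ≈ 5.777e+09 m = 5.777 Gm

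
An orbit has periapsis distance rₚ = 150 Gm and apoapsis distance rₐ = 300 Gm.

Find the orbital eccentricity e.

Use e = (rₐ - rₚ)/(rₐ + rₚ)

Convert to SI: rₚ = 150 Gm = 1.5e+11 m; rₐ = 300 Gm = 3e+11 m.
e = (rₐ − rₚ) / (rₐ + rₚ).
e = (3e+11 − 1.5e+11) / (3e+11 + 1.5e+11) = 1.5e+11 / 4.5e+11 ≈ 0.3333.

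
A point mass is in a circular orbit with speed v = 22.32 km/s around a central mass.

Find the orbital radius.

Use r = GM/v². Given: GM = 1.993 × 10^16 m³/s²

Convert to SI: v = 22.32 km/s = 22320 m/s.
For a circular orbit, v² = GM / r, so r = GM / v².
r = 1.993e+16 / (22320)² m ≈ 4.001e+07 m = 40.01 Mm.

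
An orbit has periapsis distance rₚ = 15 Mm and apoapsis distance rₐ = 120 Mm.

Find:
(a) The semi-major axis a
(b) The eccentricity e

Convert to SI: rₚ = 15 Mm = 1.5e+07 m; rₐ = 120 Mm = 1.2e+08 m.
(a) a = (rₚ + rₐ) / 2 = (1.5e+07 + 1.2e+08) / 2 ≈ 6.75e+07 m = 67.5 Mm.
(b) e = (rₐ − rₚ) / (rₐ + rₚ) = (1.2e+08 − 1.5e+07) / (1.2e+08 + 1.5e+07) ≈ 0.7778.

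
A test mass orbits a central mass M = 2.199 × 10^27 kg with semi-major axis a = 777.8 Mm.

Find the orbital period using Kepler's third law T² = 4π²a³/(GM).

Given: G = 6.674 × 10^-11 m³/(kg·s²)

Convert to SI: a = 777.8 Mm = 7.778e+08 m.
GM = G · M = 6.674e-11 · 2.199e+27 = 1.46761e+17 m³/s².
Kepler's third law: T = 2π √(a³ / GM).
Substituting a = 7.778e+08 m and GM = 1.46761e+17 m³/s²:
T = 2π √((7.778e+08)³ / 1.46761e+17) s
T ≈ 3.558e+05 s = 4.118 days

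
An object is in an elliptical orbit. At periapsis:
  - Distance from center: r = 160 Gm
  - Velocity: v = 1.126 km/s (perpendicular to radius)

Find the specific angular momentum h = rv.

Convert to SI: r = 160 Gm = 1.6e+11 m; v = 1.126 km/s = 1126 m/s.
With v perpendicular to r, h = r · v.
h = 1.6e+11 · 1126 m²/s ≈ 1.802e+14 m²/s.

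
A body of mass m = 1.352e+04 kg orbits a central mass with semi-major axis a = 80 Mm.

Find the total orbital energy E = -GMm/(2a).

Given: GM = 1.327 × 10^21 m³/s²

Convert to SI: a = 80 Mm = 8e+07 m.
E = −GMm / (2a).
E = −1.327e+21 · 1.352e+04 / (2 · 8e+07) J ≈ -1.121e+17 J = -112.1 PJ.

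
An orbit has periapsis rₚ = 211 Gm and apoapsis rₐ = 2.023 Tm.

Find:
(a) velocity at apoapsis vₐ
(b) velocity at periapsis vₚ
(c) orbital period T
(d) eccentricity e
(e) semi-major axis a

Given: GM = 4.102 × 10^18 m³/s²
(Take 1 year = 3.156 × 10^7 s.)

Convert to SI: rₚ = 211 Gm = 2.11e+11 m; rₐ = 2.023 Tm = 2.023e+12 m.
(a) With a = (rₚ + rₐ)/2 = 1.117e+12 m, vₐ = √(GM (2/rₐ − 1/a)) = √(4.102e+18 · (2/2.023e+12 − 1/1.117e+12)) m/s ≈ 618.9 m/s
(b) With a = (rₚ + rₐ)/2 = 1.117e+12 m, vₚ = √(GM (2/rₚ − 1/a)) = √(4.102e+18 · (2/2.11e+11 − 1/1.117e+12)) m/s ≈ 5934 m/s
(c) With a = (rₚ + rₐ)/2 = 1.117e+12 m, T = 2π √(a³/GM) = 2π √((1.117e+12)³/4.102e+18) s ≈ 3.662e+09 s
(d) e = (rₐ − rₚ)/(rₐ + rₚ) = (2.023e+12 − 2.11e+11)/(2.023e+12 + 2.11e+11) ≈ 0.8111
(e) a = (rₚ + rₐ)/2 = (2.11e+11 + 2.023e+12)/2 ≈ 1.117e+12 m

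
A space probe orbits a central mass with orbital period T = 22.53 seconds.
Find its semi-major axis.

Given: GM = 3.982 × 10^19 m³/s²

Invert Kepler's third law: a = (GM · T² / (4π²))^(1/3).
Substituting T = 22.53 s and GM = 3.982e+19 m³/s²:
a = (3.982e+19 · (22.53)² / (4π²))^(1/3) m
a ≈ 8e+06 m = 8 Mm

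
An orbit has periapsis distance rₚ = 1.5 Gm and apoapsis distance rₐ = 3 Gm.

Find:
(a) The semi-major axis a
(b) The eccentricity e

Convert to SI: rₚ = 1.5 Gm = 1.5e+09 m; rₐ = 3 Gm = 3e+09 m.
(a) a = (rₚ + rₐ) / 2 = (1.5e+09 + 3e+09) / 2 ≈ 2.25e+09 m = 2.25 Gm.
(b) e = (rₐ − rₚ) / (rₐ + rₚ) = (3e+09 − 1.5e+09) / (3e+09 + 1.5e+09) ≈ 0.3333.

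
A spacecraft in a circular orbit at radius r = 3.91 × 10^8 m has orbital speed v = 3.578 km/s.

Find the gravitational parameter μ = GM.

Convert to SI: v = 3.578 km/s = 3578 m/s.
For a circular orbit v² = GM/r, so GM = v² · r.
GM = (3578)² · 3.91e+08 m³/s² ≈ 5.006e+15 m³/s² = 5.006 × 10^15 m³/s².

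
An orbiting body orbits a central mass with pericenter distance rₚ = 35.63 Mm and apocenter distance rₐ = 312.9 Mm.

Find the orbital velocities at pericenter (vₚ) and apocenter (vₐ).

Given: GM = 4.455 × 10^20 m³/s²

Convert to SI: rₚ = 35.63 Mm = 3.563e+07 m; rₐ = 312.9 Mm = 3.129e+08 m.
Use the vis-viva equation v² = GM(2/r − 1/a) with a = (rₚ + rₐ)/2 = (3.563e+07 + 3.129e+08)/2 = 1.74265e+08 m.
vₚ = √(GM · (2/rₚ − 1/a)) = √(4.455e+20 · (2/3.563e+07 − 1/1.74265e+08)) m/s ≈ 4.738e+06 m/s = 4738 km/s.
vₐ = √(GM · (2/rₐ − 1/a)) = √(4.455e+20 · (2/3.129e+08 − 1/1.74265e+08)) m/s ≈ 5.395e+05 m/s = 539.5 km/s.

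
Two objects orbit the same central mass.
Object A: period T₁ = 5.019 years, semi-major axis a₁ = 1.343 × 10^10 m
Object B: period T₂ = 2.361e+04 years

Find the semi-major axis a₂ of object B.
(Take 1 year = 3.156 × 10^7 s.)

Convert to SI: T₁ = 5.019 years = 1.584e+08 s; T₂ = 2.361e+04 years = 7.45132e+11 s.
Kepler's third law: (T₁/T₂)² = (a₁/a₂)³ ⇒ a₂ = a₁ · (T₂/T₁)^(2/3).
T₂/T₁ = 7.45132e+11 / 1.584e+08 = 4704.12.
a₂ = 1.343e+10 · (4704.12)^(2/3) m ≈ 3.77e+12 m = 3.77 × 10^12 m.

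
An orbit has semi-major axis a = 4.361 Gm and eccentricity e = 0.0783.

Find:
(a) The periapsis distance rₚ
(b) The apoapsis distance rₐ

Convert to SI: a = 4.361 Gm = 4.361e+09 m.
(a) rₚ = a(1 − e) = 4.361e+09 · (1 − 0.0783) = 4.361e+09 · 0.9217 ≈ 4.02e+09 m = 4.02 Gm.
(b) rₐ = a(1 + e) = 4.361e+09 · (1 + 0.0783) = 4.361e+09 · 1.0783 ≈ 4.702e+09 m = 4.702 Gm.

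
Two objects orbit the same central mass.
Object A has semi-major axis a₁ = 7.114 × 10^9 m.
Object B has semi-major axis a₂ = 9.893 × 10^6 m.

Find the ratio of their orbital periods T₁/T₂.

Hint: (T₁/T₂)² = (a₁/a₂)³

From Kepler's third law, (T₁/T₂)² = (a₁/a₂)³, so T₁/T₂ = (a₁/a₂)^(3/2).
a₁/a₂ = 7.114e+09 / 9.893e+06 = 719.094.
T₁/T₂ = (719.094)^(3/2) ≈ 1.928e+04.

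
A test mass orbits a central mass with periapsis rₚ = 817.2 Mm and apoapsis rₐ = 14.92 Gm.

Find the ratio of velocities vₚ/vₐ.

Convert to SI: rₚ = 817.2 Mm = 8.172e+08 m; rₐ = 14.92 Gm = 1.492e+10 m.
Conservation of angular momentum gives rₚvₚ = rₐvₐ, so vₚ/vₐ = rₐ/rₚ.
vₚ/vₐ = 1.492e+10 / 8.172e+08 ≈ 18.26.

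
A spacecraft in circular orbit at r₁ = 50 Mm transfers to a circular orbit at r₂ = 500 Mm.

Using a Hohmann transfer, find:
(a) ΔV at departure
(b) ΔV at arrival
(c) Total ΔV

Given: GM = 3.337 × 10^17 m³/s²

Convert to SI: r₁ = 50 Mm = 5e+07 m; r₂ = 500 Mm = 5e+08 m.
Transfer semi-major axis: a_t = (r₁ + r₂)/2 = (5e+07 + 5e+08)/2 = 2.75e+08 m.
Circular speeds: v₁ = √(GM/r₁) = 81694.6 m/s, v₂ = √(GM/r₂) = 25834.1 m/s.
Transfer speeds (vis-viva v² = GM(2/r − 1/a_t)): v₁ᵗ = 110157 m/s, v₂ᵗ = 11015.7 m/s.
(a) ΔV₁ = |v₁ᵗ − v₁| ≈ 2.846e+04 m/s = 28.46 km/s.
(b) ΔV₂ = |v₂ − v₂ᵗ| ≈ 1.482e+04 m/s = 14.82 km/s.
(c) ΔV_total = ΔV₁ + ΔV₂ ≈ 4.328e+04 m/s = 43.28 km/s.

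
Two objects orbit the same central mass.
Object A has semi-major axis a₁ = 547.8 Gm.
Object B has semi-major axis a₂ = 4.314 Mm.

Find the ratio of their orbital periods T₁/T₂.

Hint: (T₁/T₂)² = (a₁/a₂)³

Convert to SI: a₁ = 547.8 Gm = 5.478e+11 m; a₂ = 4.314 Mm = 4.314e+06 m.
From Kepler's third law, (T₁/T₂)² = (a₁/a₂)³, so T₁/T₂ = (a₁/a₂)^(3/2).
a₁/a₂ = 5.478e+11 / 4.314e+06 = 126982.
T₁/T₂ = (126982)^(3/2) ≈ 4.525e+07.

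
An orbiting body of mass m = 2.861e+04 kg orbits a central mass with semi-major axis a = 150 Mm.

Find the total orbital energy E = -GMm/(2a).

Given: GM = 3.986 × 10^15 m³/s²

Convert to SI: a = 150 Mm = 1.5e+08 m.
E = −GMm / (2a).
E = −3.986e+15 · 2.861e+04 / (2 · 1.5e+08) J ≈ -3.801e+11 J = -380.1 GJ.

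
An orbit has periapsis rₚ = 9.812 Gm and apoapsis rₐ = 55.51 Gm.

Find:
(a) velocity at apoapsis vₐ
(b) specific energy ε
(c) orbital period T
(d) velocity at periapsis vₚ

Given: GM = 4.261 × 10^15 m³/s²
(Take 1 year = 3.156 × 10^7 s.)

Convert to SI: rₚ = 9.812 Gm = 9.812e+09 m; rₐ = 55.51 Gm = 5.551e+10 m.
(a) With a = (rₚ + rₐ)/2 = 3.2661e+10 m, vₐ = √(GM (2/rₐ − 1/a)) = √(4.261e+15 · (2/5.551e+10 − 1/3.2661e+10)) m/s ≈ 151.9 m/s
(b) With a = (rₚ + rₐ)/2 = 3.2661e+10 m, ε = −GM/(2a) = −4.261e+15/(2 · 3.2661e+10) J/kg ≈ -6.523e+04 J/kg
(c) With a = (rₚ + rₐ)/2 = 3.2661e+10 m, T = 2π √(a³/GM) = 2π √((3.2661e+10)³/4.261e+15) s ≈ 5.682e+08 s
(d) With a = (rₚ + rₐ)/2 = 3.2661e+10 m, vₚ = √(GM (2/rₚ − 1/a)) = √(4.261e+15 · (2/9.812e+09 − 1/3.2661e+10)) m/s ≈ 859.1 m/s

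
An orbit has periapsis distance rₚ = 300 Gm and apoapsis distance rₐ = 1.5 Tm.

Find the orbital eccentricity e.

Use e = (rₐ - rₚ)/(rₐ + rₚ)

Convert to SI: rₚ = 300 Gm = 3e+11 m; rₐ = 1.5 Tm = 1.5e+12 m.
e = (rₐ − rₚ) / (rₐ + rₚ).
e = (1.5e+12 − 3e+11) / (1.5e+12 + 3e+11) = 1.2e+12 / 1.8e+12 ≈ 0.6667.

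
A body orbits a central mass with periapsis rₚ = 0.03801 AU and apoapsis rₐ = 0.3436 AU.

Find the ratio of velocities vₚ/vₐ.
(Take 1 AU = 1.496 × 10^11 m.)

Convert to SI: rₚ = 0.03801 AU = 5.6863e+09 m; rₐ = 0.3436 AU = 5.14026e+10 m.
Conservation of angular momentum gives rₚvₚ = rₐvₐ, so vₚ/vₐ = rₐ/rₚ.
vₚ/vₐ = 5.14026e+10 / 5.6863e+09 ≈ 9.04.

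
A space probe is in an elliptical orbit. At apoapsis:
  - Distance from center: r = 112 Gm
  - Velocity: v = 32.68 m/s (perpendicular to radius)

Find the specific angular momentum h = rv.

Convert to SI: r = 112 Gm = 1.12e+11 m.
With v perpendicular to r, h = r · v.
h = 1.12e+11 · 32.68 m²/s ≈ 3.66e+12 m²/s.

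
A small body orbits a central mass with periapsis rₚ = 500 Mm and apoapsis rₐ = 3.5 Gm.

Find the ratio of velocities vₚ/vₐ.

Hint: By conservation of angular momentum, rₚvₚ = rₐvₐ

Convert to SI: rₚ = 500 Mm = 5e+08 m; rₐ = 3.5 Gm = 3.5e+09 m.
Conservation of angular momentum gives rₚvₚ = rₐvₐ, so vₚ/vₐ = rₐ/rₚ.
vₚ/vₐ = 3.5e+09 / 5e+08 ≈ 7.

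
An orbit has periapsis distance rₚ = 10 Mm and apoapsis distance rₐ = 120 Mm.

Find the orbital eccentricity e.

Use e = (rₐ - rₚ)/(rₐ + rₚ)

Convert to SI: rₚ = 10 Mm = 1e+07 m; rₐ = 120 Mm = 1.2e+08 m.
e = (rₐ − rₚ) / (rₐ + rₚ).
e = (1.2e+08 − 1e+07) / (1.2e+08 + 1e+07) = 1.1e+08 / 1.3e+08 ≈ 0.8462.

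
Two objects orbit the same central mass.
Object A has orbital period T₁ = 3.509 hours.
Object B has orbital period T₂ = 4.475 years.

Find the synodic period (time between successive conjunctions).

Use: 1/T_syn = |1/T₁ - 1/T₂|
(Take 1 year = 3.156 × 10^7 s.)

Convert to SI: T₁ = 3.509 hours = 12632.4 s; T₂ = 4.475 years = 1.41231e+08 s.
T_syn = |T₁ · T₂ / (T₁ − T₂)|.
T_syn = |12632.4 · 1.41231e+08 / (12632.4 − 1.41231e+08)| s ≈ 1.263e+04 s = 3.509 hours.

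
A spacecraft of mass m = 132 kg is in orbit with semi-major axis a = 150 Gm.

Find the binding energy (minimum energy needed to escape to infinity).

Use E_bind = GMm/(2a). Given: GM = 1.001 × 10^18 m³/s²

Convert to SI: a = 150 Gm = 1.5e+11 m.
Total orbital energy is E = −GMm/(2a); binding energy is E_bind = −E = GMm/(2a).
E_bind = 1.001e+18 · 132 / (2 · 1.5e+11) J ≈ 4.404e+08 J = 440.4 MJ.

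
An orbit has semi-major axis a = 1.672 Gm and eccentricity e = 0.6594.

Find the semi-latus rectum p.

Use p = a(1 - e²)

Convert to SI: a = 1.672 Gm = 1.672e+09 m.
p = a (1 − e²).
p = 1.672e+09 · (1 − (0.6594)²) = 1.672e+09 · 0.565192 ≈ 9.45e+08 m = 945 Mm.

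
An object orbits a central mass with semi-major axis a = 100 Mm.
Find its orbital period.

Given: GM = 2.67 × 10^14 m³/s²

Convert to SI: a = 100 Mm = 1e+08 m.
Kepler's third law: T = 2π √(a³ / GM).
Substituting a = 1e+08 m and GM = 2.67e+14 m³/s²:
T = 2π √((1e+08)³ / 2.67e+14) s
T ≈ 3.845e+05 s = 4.451 days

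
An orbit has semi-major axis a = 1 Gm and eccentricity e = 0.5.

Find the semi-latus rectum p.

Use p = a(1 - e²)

Convert to SI: a = 1 Gm = 1e+09 m.
p = a (1 − e²).
p = 1e+09 · (1 − (0.5)²) = 1e+09 · 0.75 ≈ 7.5e+08 m = 750 Mm.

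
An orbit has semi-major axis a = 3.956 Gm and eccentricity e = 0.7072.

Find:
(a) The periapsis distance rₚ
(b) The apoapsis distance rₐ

Convert to SI: a = 3.956 Gm = 3.956e+09 m.
(a) rₚ = a(1 − e) = 3.956e+09 · (1 − 0.7072) = 3.956e+09 · 0.2928 ≈ 1.158e+09 m = 1.158 Gm.
(b) rₐ = a(1 + e) = 3.956e+09 · (1 + 0.7072) = 3.956e+09 · 1.7072 ≈ 6.754e+09 m = 6.754 Gm.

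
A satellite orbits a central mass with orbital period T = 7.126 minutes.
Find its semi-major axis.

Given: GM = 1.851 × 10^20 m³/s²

Convert to SI: T = 7.126 minutes = 427.56 s.
Invert Kepler's third law: a = (GM · T² / (4π²))^(1/3).
Substituting T = 427.56 s and GM = 1.851e+20 m³/s²:
a = (1.851e+20 · (427.56)² / (4π²))^(1/3) m
a ≈ 9.499e+07 m = 94.99 Mm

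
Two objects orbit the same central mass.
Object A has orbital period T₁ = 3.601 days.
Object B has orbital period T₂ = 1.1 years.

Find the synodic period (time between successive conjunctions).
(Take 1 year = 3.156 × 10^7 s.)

Convert to SI: T₁ = 3.601 days = 311126 s; T₂ = 1.1 years = 3.4716e+07 s.
T_syn = |T₁ · T₂ / (T₁ − T₂)|.
T_syn = |311126 · 3.4716e+07 / (311126 − 3.4716e+07)| s ≈ 3.139e+05 s = 3.634 days.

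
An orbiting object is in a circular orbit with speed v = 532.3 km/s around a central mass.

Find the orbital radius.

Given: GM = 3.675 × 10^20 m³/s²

Convert to SI: v = 532.3 km/s = 532300 m/s.
For a circular orbit, v² = GM / r, so r = GM / v².
r = 3.675e+20 / (532300)² m ≈ 1.297e+09 m = 1.297 × 10^9 m.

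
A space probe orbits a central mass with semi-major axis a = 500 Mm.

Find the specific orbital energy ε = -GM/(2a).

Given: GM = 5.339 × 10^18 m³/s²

Convert to SI: a = 500 Mm = 5e+08 m.
ε = −GM / (2a).
ε = −5.339e+18 / (2 · 5e+08) J/kg ≈ -5.339e+09 J/kg = -5.339 GJ/kg.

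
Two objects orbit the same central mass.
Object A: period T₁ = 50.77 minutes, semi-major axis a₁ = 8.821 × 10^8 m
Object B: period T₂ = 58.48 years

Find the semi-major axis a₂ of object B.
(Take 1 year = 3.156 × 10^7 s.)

Convert to SI: T₁ = 50.77 minutes = 3046.2 s; T₂ = 58.48 years = 1.84563e+09 s.
Kepler's third law: (T₁/T₂)² = (a₁/a₂)³ ⇒ a₂ = a₁ · (T₂/T₁)^(2/3).
T₂/T₁ = 1.84563e+09 / 3046.2 = 605879.
a₂ = 8.821e+08 · (605879)^(2/3) m ≈ 6.316e+12 m = 6.316 × 10^12 m.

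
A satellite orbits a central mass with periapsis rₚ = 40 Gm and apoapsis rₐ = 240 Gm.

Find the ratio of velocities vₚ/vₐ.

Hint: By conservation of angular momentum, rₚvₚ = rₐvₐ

Convert to SI: rₚ = 40 Gm = 4e+10 m; rₐ = 240 Gm = 2.4e+11 m.
Conservation of angular momentum gives rₚvₚ = rₐvₐ, so vₚ/vₐ = rₐ/rₚ.
vₚ/vₐ = 2.4e+11 / 4e+10 ≈ 6.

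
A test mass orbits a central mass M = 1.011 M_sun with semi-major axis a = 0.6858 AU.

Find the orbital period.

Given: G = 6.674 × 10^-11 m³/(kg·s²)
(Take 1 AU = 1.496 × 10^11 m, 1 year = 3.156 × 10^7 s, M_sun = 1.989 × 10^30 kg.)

Convert to SI: a = 0.6858 AU = 1.02596e+11 m; M = 1.011 M_sun = 2.01088e+30 kg.
GM = G · M = 6.674e-11 · 2.01088e+30 = 1.34206e+20 m³/s².
Kepler's third law: T = 2π √(a³ / GM).
Substituting a = 1.02596e+11 m and GM = 1.34206e+20 m³/s²:
T = 2π √((1.02596e+11)³ / 1.34206e+20) s
T ≈ 1.782e+07 s = 0.5647 years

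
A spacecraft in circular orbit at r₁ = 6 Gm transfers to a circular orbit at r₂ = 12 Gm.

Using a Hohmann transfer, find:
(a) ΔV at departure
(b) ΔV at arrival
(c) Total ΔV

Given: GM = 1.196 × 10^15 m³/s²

Convert to SI: r₁ = 6 Gm = 6e+09 m; r₂ = 12 Gm = 1.2e+10 m.
Transfer semi-major axis: a_t = (r₁ + r₂)/2 = (6e+09 + 1.2e+10)/2 = 9e+09 m.
Circular speeds: v₁ = √(GM/r₁) = 446.468 m/s, v₂ = √(GM/r₂) = 315.7 m/s.
Transfer speeds (vis-viva v² = GM(2/r − 1/a_t)): v₁ᵗ = 515.536 m/s, v₂ᵗ = 257.768 m/s.
(a) ΔV₁ = |v₁ᵗ − v₁| ≈ 69.07 m/s = 69.07 m/s.
(b) ΔV₂ = |v₂ − v₂ᵗ| ≈ 57.93 m/s = 57.93 m/s.
(c) ΔV_total = ΔV₁ + ΔV₂ ≈ 127 m/s = 127 m/s.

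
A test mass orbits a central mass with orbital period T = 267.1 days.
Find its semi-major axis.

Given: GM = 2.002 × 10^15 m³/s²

Convert to SI: T = 267.1 days = 2.30774e+07 s.
Invert Kepler's third law: a = (GM · T² / (4π²))^(1/3).
Substituting T = 2.30774e+07 s and GM = 2.002e+15 m³/s²:
a = (2.002e+15 · (2.30774e+07)² / (4π²))^(1/3) m
a ≈ 3e+09 m = 3 Gm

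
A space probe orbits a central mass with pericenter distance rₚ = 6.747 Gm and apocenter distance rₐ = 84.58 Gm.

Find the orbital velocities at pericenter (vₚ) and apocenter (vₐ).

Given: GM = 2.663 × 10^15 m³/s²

Convert to SI: rₚ = 6.747 Gm = 6.747e+09 m; rₐ = 84.58 Gm = 8.458e+10 m.
Use the vis-viva equation v² = GM(2/r − 1/a) with a = (rₚ + rₐ)/2 = (6.747e+09 + 8.458e+10)/2 = 4.56635e+10 m.
vₚ = √(GM · (2/rₚ − 1/a)) = √(2.663e+15 · (2/6.747e+09 − 1/4.56635e+10)) m/s ≈ 855 m/s = 855 m/s.
vₐ = √(GM · (2/rₐ − 1/a)) = √(2.663e+15 · (2/8.458e+10 − 1/4.56635e+10)) m/s ≈ 68.21 m/s = 68.21 m/s.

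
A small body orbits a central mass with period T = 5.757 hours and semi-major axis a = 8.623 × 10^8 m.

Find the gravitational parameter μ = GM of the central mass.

Convert to SI: T = 5.757 hours = 20725.2 s.
GM = 4π² · a³ / T².
GM = 4π² · (8.623e+08)³ / (20725.2)² m³/s² ≈ 5.893e+19 m³/s² = 5.893 × 10^19 m³/s².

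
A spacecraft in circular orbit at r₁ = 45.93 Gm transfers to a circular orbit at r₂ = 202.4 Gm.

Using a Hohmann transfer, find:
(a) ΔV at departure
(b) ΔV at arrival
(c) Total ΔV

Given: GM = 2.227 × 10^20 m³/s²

Convert to SI: r₁ = 45.93 Gm = 4.593e+10 m; r₂ = 202.4 Gm = 2.024e+11 m.
Transfer semi-major axis: a_t = (r₁ + r₂)/2 = (4.593e+10 + 2.024e+11)/2 = 1.24165e+11 m.
Circular speeds: v₁ = √(GM/r₁) = 69632.5 m/s, v₂ = √(GM/r₂) = 33170.7 m/s.
Transfer speeds (vis-viva v² = GM(2/r − 1/a_t)): v₁ᵗ = 88903.2 m/s, v₂ᵗ = 20174.5 m/s.
(a) ΔV₁ = |v₁ᵗ − v₁| ≈ 1.927e+04 m/s = 19.27 km/s.
(b) ΔV₂ = |v₂ − v₂ᵗ| ≈ 1.3e+04 m/s = 13 km/s.
(c) ΔV_total = ΔV₁ + ΔV₂ ≈ 3.227e+04 m/s = 32.27 km/s.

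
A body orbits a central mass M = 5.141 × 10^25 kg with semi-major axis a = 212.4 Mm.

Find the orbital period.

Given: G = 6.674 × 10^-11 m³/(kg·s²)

Convert to SI: a = 212.4 Mm = 2.124e+08 m.
GM = G · M = 6.674e-11 · 5.141e+25 = 3.4311e+15 m³/s².
Kepler's third law: T = 2π √(a³ / GM).
Substituting a = 2.124e+08 m and GM = 3.4311e+15 m³/s²:
T = 2π √((2.124e+08)³ / 3.4311e+15) s
T ≈ 3.32e+05 s = 3.843 days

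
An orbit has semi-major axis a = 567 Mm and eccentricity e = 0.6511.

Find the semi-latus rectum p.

Convert to SI: a = 567 Mm = 5.67e+08 m.
p = a (1 − e²).
p = 5.67e+08 · (1 − (0.6511)²) = 5.67e+08 · 0.576069 ≈ 3.266e+08 m = 326.6 Mm.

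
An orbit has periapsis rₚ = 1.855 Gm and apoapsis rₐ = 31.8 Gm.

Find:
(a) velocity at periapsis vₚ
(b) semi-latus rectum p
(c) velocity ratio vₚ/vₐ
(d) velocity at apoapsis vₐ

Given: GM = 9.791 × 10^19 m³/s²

Convert to SI: rₚ = 1.855 Gm = 1.855e+09 m; rₐ = 31.8 Gm = 3.18e+10 m.
(a) With a = (rₚ + rₐ)/2 = 1.68275e+10 m, vₚ = √(GM (2/rₚ − 1/a)) = √(9.791e+19 · (2/1.855e+09 − 1/1.68275e+10)) m/s ≈ 3.158e+05 m/s
(b) From a = (rₚ + rₐ)/2 = 1.68275e+10 m and e = (rₐ − rₚ)/(rₐ + rₚ) = 0.889764, p = a(1 − e²) = 1.68275e+10 · (1 − (0.889764)²) ≈ 3.506e+09 m
(c) Conservation of angular momentum (rₚvₚ = rₐvₐ) gives vₚ/vₐ = rₐ/rₚ = 3.18e+10/1.855e+09 ≈ 17.14
(d) With a = (rₚ + rₐ)/2 = 1.68275e+10 m, vₐ = √(GM (2/rₐ − 1/a)) = √(9.791e+19 · (2/3.18e+10 − 1/1.68275e+10)) m/s ≈ 1.842e+04 m/s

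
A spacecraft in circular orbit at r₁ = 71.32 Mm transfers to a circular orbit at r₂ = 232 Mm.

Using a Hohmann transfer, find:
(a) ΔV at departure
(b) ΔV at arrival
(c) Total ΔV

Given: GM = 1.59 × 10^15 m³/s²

Convert to SI: r₁ = 71.32 Mm = 7.132e+07 m; r₂ = 232 Mm = 2.32e+08 m.
Transfer semi-major axis: a_t = (r₁ + r₂)/2 = (7.132e+07 + 2.32e+08)/2 = 1.5166e+08 m.
Circular speeds: v₁ = √(GM/r₁) = 4721.64 m/s, v₂ = √(GM/r₂) = 2617.91 m/s.
Transfer speeds (vis-viva v² = GM(2/r − 1/a_t)): v₁ᵗ = 5839.85 m/s, v₂ᵗ = 1795.25 m/s.
(a) ΔV₁ = |v₁ᵗ − v₁| ≈ 1118 m/s = 1.118 km/s.
(b) ΔV₂ = |v₂ − v₂ᵗ| ≈ 822.7 m/s = 822.7 m/s.
(c) ΔV_total = ΔV₁ + ΔV₂ ≈ 1941 m/s = 1.941 km/s.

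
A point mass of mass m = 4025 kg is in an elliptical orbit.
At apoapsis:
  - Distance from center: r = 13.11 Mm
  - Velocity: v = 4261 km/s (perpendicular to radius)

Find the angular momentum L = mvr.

Convert to SI: r = 13.11 Mm = 1.311e+07 m; v = 4261 km/s = 4.261e+06 m/s.
Since v is perpendicular to r, L = m · v · r.
L = 4025 · 4.261e+06 · 1.311e+07 kg·m²/s ≈ 2.248e+17 kg·m²/s.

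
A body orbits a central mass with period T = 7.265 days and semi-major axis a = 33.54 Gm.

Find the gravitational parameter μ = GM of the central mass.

Convert to SI: T = 7.265 days = 627696 s; a = 33.54 Gm = 3.354e+10 m.
GM = 4π² · a³ / T².
GM = 4π² · (3.354e+10)³ / (627696)² m³/s² ≈ 3.781e+21 m³/s² = 3.781 × 10^21 m³/s².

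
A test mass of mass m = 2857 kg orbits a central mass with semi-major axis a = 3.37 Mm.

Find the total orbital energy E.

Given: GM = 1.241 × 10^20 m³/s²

Convert to SI: a = 3.37 Mm = 3.37e+06 m.
E = −GMm / (2a).
E = −1.241e+20 · 2857 / (2 · 3.37e+06) J ≈ -5.26e+16 J = -52.6 PJ.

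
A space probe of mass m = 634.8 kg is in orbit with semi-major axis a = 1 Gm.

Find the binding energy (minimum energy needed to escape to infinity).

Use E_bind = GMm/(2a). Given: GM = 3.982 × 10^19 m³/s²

Convert to SI: a = 1 Gm = 1e+09 m.
Total orbital energy is E = −GMm/(2a); binding energy is E_bind = −E = GMm/(2a).
E_bind = 3.982e+19 · 634.8 / (2 · 1e+09) J ≈ 1.264e+13 J = 12.64 TJ.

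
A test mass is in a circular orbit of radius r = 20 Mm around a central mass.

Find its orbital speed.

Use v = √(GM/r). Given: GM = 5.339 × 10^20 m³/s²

Convert to SI: r = 20 Mm = 2e+07 m.
For a circular orbit, gravity supplies the centripetal force, so v = √(GM / r).
v = √(5.339e+20 / 2e+07) m/s ≈ 5.167e+06 m/s = 5167 km/s.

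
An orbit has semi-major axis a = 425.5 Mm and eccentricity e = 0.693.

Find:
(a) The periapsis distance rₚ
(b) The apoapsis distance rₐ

Convert to SI: a = 425.5 Mm = 4.255e+08 m.
(a) rₚ = a(1 − e) = 4.255e+08 · (1 − 0.693) = 4.255e+08 · 0.307 ≈ 1.306e+08 m = 130.6 Mm.
(b) rₐ = a(1 + e) = 4.255e+08 · (1 + 0.693) = 4.255e+08 · 1.693 ≈ 7.204e+08 m = 720.4 Mm.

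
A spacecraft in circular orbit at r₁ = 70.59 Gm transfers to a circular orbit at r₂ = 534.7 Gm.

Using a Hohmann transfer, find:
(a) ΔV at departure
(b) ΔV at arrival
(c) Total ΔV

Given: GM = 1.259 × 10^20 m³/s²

Convert to SI: r₁ = 70.59 Gm = 7.059e+10 m; r₂ = 534.7 Gm = 5.347e+11 m.
Transfer semi-major axis: a_t = (r₁ + r₂)/2 = (7.059e+10 + 5.347e+11)/2 = 3.02645e+11 m.
Circular speeds: v₁ = √(GM/r₁) = 42232 m/s, v₂ = √(GM/r₂) = 15344.7 m/s.
Transfer speeds (vis-viva v² = GM(2/r − 1/a_t)): v₁ᵗ = 56134.5 m/s, v₂ᵗ = 7410.76 m/s.
(a) ΔV₁ = |v₁ᵗ − v₁| ≈ 1.39e+04 m/s = 13.9 km/s.
(b) ΔV₂ = |v₂ − v₂ᵗ| ≈ 7934 m/s = 7.934 km/s.
(c) ΔV_total = ΔV₁ + ΔV₂ ≈ 2.184e+04 m/s = 21.84 km/s.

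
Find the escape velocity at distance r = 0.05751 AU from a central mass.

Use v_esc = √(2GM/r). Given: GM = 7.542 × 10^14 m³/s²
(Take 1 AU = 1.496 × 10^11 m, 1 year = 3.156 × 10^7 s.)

Convert to SI: r = 0.05751 AU = 8.6035e+09 m.
Escape velocity comes from setting total energy to zero: ½v² − GM/r = 0 ⇒ v_esc = √(2GM / r).
v_esc = √(2 · 7.542e+14 / 8.6035e+09) m/s ≈ 418.7 m/s = 0.08833 AU/year.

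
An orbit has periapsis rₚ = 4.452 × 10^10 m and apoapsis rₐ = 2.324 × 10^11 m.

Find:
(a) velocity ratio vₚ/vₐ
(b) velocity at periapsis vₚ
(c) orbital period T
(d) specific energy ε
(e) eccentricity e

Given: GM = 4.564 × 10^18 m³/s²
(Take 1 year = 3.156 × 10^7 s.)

(a) Conservation of angular momentum (rₚvₚ = rₐvₐ) gives vₚ/vₐ = rₐ/rₚ = 2.324e+11/4.452e+10 ≈ 5.22
(b) With a = (rₚ + rₐ)/2 = 1.3846e+11 m, vₚ = √(GM (2/rₚ − 1/a)) = √(4.564e+18 · (2/4.452e+10 − 1/1.3846e+11)) m/s ≈ 1.312e+04 m/s
(c) With a = (rₚ + rₐ)/2 = 1.3846e+11 m, T = 2π √(a³/GM) = 2π √((1.3846e+11)³/4.564e+18) s ≈ 1.515e+08 s
(d) With a = (rₚ + rₐ)/2 = 1.3846e+11 m, ε = −GM/(2a) = −4.564e+18/(2 · 1.3846e+11) J/kg ≈ -1.648e+07 J/kg
(e) e = (rₐ − rₚ)/(rₐ + rₚ) = (2.324e+11 − 4.452e+10)/(2.324e+11 + 4.452e+10) ≈ 0.6785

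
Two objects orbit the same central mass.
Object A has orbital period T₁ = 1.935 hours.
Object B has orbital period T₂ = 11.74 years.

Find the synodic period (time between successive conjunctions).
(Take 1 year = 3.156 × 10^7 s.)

Convert to SI: T₁ = 1.935 hours = 6966 s; T₂ = 11.74 years = 3.70514e+08 s.
T_syn = |T₁ · T₂ / (T₁ − T₂)|.
T_syn = |6966 · 3.70514e+08 / (6966 − 3.70514e+08)| s ≈ 6966 s = 1.935 hours.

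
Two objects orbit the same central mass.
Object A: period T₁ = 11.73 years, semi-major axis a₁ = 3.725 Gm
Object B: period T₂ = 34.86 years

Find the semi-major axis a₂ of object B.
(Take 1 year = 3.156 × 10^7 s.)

Convert to SI: T₁ = 11.73 years = 3.70199e+08 s; a₁ = 3.725 Gm = 3.725e+09 m; T₂ = 34.86 years = 1.10018e+09 s.
Kepler's third law: (T₁/T₂)² = (a₁/a₂)³ ⇒ a₂ = a₁ · (T₂/T₁)^(2/3).
T₂/T₁ = 1.10018e+09 / 3.70199e+08 = 2.97187.
a₂ = 3.725e+09 · (2.97187)^(2/3) m ≈ 7.7e+09 m = 7.7 Gm.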